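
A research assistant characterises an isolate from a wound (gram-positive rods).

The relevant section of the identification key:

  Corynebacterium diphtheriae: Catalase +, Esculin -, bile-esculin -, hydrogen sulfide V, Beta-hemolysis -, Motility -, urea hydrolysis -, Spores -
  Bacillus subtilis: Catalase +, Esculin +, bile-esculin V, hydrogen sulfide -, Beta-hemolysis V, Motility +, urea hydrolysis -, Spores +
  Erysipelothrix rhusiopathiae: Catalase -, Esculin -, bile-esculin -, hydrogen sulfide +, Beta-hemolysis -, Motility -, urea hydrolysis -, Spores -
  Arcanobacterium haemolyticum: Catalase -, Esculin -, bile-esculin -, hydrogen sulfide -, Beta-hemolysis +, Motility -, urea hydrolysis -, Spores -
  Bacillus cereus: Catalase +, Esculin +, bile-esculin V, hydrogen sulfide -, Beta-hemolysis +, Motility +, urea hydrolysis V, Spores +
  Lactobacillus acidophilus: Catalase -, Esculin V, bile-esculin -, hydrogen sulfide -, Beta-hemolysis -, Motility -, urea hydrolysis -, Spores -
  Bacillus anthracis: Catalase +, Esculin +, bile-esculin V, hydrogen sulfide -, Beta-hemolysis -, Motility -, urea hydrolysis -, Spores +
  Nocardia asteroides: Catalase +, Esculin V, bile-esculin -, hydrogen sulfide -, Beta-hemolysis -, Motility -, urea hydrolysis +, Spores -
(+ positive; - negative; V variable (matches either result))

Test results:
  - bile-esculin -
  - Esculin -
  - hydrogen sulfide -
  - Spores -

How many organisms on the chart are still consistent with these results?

4

Esculin -: excludes Bacillus subtilis, Bacillus cereus, Bacillus anthracis — 5 left.
bile-esculin -: all 5 remaining candidates are consistent.
Spores -: all 5 remaining candidates are consistent.
hydrogen sulfide -: excludes Erysipelothrix rhusiopathiae — 4 left.
Still consistent: Arcanobacterium haemolyticum, Corynebacterium diphtheriae, Lactobacillus acidophilus, Nocardia asteroides.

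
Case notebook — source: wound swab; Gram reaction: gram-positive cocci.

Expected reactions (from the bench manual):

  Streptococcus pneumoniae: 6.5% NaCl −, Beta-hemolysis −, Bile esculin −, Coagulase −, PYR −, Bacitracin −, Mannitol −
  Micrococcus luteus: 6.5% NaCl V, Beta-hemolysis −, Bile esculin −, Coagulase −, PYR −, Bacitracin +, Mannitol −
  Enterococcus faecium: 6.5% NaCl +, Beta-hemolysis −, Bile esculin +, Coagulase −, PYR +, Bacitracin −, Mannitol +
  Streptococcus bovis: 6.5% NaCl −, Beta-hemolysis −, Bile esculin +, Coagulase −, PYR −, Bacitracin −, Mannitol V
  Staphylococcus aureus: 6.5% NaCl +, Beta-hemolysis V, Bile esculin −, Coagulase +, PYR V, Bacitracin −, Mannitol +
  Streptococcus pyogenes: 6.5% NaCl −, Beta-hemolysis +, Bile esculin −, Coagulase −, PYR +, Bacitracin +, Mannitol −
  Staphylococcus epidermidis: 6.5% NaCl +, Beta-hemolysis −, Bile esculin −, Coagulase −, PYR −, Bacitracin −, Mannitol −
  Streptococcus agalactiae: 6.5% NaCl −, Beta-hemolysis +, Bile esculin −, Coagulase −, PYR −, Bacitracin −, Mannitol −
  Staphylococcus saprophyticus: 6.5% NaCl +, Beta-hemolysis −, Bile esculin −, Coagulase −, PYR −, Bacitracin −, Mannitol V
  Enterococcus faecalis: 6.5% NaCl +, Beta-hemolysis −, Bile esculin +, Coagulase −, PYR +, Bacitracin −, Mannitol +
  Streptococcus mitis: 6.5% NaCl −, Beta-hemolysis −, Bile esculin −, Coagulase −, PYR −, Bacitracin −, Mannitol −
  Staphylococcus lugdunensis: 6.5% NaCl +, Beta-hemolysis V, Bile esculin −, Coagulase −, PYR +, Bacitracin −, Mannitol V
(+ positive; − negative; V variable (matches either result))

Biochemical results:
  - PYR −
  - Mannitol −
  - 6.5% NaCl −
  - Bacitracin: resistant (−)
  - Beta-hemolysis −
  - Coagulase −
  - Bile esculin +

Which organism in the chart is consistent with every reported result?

Streptococcus bovis

6.5% NaCl −: excludes 6 organisms — 6 left.
Coagulase −: all 6 remaining candidates are consistent.
PYR −: excludes Streptococcus pyogenes — 5 left.
Beta-hemolysis −: excludes Streptococcus agalactiae — 4 left.
Mannitol −: all 4 remaining candidates are consistent.
Bile esculin +: excludes Streptococcus pneumoniae, Micrococcus luteus, Streptococcus mitis — 1 left.
Bacitracin −: the one remaining candidate is consistent.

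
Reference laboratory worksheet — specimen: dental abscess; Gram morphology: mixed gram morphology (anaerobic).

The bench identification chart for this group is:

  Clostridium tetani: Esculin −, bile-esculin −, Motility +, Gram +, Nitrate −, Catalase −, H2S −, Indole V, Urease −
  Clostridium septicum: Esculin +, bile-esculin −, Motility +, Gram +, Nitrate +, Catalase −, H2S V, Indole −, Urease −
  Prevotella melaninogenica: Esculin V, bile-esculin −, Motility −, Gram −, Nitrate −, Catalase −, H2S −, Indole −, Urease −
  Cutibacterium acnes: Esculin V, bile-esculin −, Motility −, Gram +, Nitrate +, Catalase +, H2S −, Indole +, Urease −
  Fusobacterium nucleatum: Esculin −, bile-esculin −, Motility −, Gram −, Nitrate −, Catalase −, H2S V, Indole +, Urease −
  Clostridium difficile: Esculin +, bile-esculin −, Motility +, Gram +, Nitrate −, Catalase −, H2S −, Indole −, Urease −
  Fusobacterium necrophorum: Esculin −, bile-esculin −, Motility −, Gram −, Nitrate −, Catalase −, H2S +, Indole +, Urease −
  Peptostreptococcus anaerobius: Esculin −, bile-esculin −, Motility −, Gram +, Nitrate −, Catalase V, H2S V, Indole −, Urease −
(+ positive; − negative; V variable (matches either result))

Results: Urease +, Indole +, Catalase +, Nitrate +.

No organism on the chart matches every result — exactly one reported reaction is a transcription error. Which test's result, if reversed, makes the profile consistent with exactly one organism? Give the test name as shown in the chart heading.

As reported, no row in the chart matches all 4 reactions.
Reversing Urease (to −) → unique match: Cutibacterium acnes.
Reversing Nitrate → still no organism matches.
Reversing Catalase → still no organism matches.
Reversing Indole → still no organism matches.

Urease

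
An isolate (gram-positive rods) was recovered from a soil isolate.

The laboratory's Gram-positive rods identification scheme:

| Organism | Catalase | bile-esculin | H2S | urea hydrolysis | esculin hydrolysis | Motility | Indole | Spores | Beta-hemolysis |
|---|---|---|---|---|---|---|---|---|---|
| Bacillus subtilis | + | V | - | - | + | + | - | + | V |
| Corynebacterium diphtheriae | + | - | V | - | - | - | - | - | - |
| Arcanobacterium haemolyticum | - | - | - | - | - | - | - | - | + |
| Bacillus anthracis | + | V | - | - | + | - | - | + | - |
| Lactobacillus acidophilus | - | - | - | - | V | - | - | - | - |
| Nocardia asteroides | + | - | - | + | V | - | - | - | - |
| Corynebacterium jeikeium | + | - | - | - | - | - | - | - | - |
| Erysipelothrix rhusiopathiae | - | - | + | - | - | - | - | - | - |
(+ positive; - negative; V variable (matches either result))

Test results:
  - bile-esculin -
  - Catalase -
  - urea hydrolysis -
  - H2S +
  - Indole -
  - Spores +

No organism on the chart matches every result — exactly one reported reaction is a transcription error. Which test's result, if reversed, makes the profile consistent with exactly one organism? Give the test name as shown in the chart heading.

Spores

As reported, no row in the chart matches all 6 reactions.
Reversing H2S → still no organism matches.
Reversing Catalase → still no organism matches.
Reversing urea hydrolysis → still no organism matches.
Reversing bile-esculin → still no organism matches.
Reversing Spores (to -) → unique match: Erysipelothrix rhusiopathiae.
Reversing Indole → still no organism matches.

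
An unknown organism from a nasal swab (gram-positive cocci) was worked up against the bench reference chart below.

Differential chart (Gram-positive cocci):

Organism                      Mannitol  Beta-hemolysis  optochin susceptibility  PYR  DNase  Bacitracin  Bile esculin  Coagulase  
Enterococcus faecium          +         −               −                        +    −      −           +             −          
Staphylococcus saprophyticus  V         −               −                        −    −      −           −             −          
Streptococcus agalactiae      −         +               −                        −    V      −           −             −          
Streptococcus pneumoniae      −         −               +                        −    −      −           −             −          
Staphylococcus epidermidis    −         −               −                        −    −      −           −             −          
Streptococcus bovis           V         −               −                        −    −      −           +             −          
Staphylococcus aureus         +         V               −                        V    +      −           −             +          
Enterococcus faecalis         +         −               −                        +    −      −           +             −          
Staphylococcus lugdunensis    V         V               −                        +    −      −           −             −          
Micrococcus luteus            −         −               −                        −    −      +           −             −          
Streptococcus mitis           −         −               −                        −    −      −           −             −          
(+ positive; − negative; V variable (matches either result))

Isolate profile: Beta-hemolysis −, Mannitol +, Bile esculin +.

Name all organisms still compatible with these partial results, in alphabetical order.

Beta-hemolysis −: excludes Streptococcus agalactiae — 10 left.
Mannitol +: excludes Streptococcus pneumoniae, Staphylococcus epidermidis, Micrococcus luteus, Streptococcus mitis — 6 left.
Bile esculin +: excludes Staphylococcus saprophyticus, Staphylococcus aureus, Staphylococcus lugdunensis — 3 left.

Enterococcus faecalis, Enterococcus faecium, Streptococcus bovis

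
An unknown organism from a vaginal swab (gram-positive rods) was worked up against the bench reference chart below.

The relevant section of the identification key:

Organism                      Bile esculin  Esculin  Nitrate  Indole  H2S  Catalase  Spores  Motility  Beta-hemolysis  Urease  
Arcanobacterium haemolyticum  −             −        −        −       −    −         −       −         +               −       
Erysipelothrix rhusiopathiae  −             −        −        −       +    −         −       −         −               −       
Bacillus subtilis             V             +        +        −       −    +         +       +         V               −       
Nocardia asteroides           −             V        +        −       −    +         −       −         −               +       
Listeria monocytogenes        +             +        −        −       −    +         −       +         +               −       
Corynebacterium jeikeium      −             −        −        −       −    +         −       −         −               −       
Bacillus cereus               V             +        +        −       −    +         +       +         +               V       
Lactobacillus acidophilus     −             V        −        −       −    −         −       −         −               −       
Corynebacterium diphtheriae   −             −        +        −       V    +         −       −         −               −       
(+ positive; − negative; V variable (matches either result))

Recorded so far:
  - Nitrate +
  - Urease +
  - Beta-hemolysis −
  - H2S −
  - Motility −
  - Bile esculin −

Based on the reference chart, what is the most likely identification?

Nocardia asteroides

Motility −: excludes Bacillus subtilis, Listeria monocytogenes, Bacillus cereus — 6 left.
Bile esculin −: all 6 remaining candidates are consistent.
Nitrate +: excludes Arcanobacterium haemolyticum, Erysipelothrix rhusiopathiae, Corynebacterium jeikeium, Lactobacillus acidophilus — 2 left.
Beta-hemolysis −: all 2 remaining candidates are consistent.
Urease +: excludes Corynebacterium diphtheriae — 1 left.
H2S −: the one remaining candidate is consistent.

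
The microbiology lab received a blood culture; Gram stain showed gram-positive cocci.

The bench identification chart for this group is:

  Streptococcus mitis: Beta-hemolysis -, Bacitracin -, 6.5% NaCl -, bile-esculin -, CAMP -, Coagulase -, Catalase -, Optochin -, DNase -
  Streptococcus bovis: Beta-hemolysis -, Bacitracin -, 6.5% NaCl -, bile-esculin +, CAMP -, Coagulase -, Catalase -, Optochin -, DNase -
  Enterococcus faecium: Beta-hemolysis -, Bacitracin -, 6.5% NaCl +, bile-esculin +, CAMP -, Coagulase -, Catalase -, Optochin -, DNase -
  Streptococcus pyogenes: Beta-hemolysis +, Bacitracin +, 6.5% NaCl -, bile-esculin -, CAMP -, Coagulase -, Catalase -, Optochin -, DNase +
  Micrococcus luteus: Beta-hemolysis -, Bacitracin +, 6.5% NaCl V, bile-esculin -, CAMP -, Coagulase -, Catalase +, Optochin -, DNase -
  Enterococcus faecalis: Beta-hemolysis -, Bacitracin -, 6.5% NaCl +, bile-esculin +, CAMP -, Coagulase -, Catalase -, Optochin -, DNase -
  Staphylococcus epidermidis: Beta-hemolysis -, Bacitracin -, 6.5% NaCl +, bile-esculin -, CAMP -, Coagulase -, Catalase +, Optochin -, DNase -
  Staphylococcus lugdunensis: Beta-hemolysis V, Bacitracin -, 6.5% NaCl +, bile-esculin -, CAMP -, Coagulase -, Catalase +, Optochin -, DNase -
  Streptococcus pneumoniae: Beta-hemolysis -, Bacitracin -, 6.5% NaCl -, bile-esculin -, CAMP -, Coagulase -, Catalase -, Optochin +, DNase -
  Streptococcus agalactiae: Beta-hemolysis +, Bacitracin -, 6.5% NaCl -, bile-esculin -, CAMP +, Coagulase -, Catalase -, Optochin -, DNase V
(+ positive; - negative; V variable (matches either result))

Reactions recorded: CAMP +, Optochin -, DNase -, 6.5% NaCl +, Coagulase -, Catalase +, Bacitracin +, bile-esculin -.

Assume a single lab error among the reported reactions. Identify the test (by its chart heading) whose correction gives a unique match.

CAMP

As reported, no row in the chart matches all 8 reactions.
Reversing CAMP (to -) → unique match: Micrococcus luteus.
Reversing Bacitracin → still no organism matches.
Reversing Optochin → still no organism matches.
Reversing bile-esculin → still no organism matches.
Reversing Catalase → still no organism matches.
Reversing DNase → still no organism matches.
Reversing 6.5% NaCl → still no organism matches.
Reversing Coagulase → still no organism matches.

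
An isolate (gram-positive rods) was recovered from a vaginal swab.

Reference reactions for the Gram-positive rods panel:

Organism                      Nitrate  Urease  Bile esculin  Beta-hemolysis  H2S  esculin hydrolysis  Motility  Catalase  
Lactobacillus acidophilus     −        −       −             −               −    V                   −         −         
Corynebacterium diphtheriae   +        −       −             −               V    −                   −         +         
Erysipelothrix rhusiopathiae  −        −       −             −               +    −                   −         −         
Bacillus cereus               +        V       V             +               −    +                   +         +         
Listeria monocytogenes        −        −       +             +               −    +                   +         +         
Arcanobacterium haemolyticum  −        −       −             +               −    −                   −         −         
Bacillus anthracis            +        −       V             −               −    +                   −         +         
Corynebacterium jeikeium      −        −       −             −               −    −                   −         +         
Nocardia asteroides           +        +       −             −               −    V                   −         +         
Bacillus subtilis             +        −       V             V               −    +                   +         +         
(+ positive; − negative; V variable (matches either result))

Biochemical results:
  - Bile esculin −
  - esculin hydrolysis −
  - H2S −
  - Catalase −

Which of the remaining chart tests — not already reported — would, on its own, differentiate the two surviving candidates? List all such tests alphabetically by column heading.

H2S −: excludes Erysipelothrix rhusiopathiae — 9 left.
esculin hydrolysis −: excludes Bacillus cereus, Listeria monocytogenes, Bacillus anthracis, Bacillus subtilis — 5 left.
Bile esculin −: all 5 remaining candidates are consistent.
Catalase −: excludes Corynebacterium diphtheriae, Corynebacterium jeikeium, Nocardia asteroides — 2 left.
Two candidates remain: Arcanobacterium haemolyticum and Lactobacillus acidophilus.
  Nitrate: − vs − — same for both, does not separate.
  Urease: − vs − — same for both, does not separate.
  Beta-hemolysis: Arcanobacterium haemolyticum +, Lactobacillus acidophilus − — discriminates.
  Motility: − vs − — same for both, does not separate.

Beta-hemolysis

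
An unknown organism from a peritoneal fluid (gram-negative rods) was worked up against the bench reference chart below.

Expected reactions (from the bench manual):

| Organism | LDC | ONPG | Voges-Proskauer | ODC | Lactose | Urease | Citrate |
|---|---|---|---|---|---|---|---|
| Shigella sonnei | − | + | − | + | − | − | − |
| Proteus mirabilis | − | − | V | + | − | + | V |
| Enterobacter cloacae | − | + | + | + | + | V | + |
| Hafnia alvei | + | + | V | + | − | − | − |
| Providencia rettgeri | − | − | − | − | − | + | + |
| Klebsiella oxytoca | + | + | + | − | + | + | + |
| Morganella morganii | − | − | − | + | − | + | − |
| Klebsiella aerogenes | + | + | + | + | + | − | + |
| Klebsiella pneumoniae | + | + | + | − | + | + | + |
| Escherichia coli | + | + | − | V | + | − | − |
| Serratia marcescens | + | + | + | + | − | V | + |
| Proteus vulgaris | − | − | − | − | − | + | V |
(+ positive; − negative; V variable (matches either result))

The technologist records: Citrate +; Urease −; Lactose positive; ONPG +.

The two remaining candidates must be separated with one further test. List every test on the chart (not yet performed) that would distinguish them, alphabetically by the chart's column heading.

Lactose +: excludes 7 organisms — 5 left.
Urease −: excludes Klebsiella oxytoca, Klebsiella pneumoniae — 3 left.
ONPG +: all 3 remaining candidates are consistent.
Citrate +: excludes Escherichia coli — 2 left.
Two candidates remain: Enterobacter cloacae and Klebsiella aerogenes.
  LDC: Enterobacter cloacae −, Klebsiella aerogenes + — discriminates.
  Voges-Proskauer: + vs + — same for both, does not separate.
  ODC: + vs + — same for both, does not separate.

LDC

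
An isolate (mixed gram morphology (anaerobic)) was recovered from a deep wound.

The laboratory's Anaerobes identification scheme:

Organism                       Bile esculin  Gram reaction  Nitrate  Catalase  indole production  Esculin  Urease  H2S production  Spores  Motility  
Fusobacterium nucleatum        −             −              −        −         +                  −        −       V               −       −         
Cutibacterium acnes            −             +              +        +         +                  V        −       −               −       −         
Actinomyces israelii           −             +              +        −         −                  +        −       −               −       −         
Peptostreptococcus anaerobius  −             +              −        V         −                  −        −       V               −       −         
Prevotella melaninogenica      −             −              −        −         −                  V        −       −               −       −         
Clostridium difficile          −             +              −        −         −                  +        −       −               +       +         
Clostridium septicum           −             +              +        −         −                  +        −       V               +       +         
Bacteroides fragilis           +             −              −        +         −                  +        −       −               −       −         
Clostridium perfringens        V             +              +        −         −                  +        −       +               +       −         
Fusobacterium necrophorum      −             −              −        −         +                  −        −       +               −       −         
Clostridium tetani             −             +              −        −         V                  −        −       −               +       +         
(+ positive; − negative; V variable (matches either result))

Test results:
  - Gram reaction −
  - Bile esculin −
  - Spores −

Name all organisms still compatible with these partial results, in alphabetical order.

Fusobacterium necrophorum, Fusobacterium nucleatum, Prevotella melaninogenica

Gram reaction −: excludes 7 organisms — 4 left.
Bile esculin −: excludes Bacteroides fragilis — 3 left.
Spores −: all 3 remaining candidates are consistent.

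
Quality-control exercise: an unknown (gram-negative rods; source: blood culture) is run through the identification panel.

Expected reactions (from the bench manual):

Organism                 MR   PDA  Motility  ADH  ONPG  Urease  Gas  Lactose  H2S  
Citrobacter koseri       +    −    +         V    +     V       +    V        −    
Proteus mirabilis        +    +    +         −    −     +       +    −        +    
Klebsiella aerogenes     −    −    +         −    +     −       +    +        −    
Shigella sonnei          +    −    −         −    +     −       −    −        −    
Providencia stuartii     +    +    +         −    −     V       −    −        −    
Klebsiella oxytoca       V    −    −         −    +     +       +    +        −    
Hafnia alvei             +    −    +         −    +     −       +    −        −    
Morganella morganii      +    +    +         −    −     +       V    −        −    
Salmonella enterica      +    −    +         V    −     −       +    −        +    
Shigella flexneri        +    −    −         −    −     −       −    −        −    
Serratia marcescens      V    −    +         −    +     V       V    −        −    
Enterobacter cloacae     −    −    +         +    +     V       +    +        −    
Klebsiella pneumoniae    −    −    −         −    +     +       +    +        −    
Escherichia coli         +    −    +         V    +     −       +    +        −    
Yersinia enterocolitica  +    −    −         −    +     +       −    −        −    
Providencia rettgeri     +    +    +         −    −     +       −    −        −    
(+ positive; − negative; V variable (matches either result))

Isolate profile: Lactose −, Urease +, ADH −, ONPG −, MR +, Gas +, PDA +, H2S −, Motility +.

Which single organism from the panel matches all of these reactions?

Morganella morganii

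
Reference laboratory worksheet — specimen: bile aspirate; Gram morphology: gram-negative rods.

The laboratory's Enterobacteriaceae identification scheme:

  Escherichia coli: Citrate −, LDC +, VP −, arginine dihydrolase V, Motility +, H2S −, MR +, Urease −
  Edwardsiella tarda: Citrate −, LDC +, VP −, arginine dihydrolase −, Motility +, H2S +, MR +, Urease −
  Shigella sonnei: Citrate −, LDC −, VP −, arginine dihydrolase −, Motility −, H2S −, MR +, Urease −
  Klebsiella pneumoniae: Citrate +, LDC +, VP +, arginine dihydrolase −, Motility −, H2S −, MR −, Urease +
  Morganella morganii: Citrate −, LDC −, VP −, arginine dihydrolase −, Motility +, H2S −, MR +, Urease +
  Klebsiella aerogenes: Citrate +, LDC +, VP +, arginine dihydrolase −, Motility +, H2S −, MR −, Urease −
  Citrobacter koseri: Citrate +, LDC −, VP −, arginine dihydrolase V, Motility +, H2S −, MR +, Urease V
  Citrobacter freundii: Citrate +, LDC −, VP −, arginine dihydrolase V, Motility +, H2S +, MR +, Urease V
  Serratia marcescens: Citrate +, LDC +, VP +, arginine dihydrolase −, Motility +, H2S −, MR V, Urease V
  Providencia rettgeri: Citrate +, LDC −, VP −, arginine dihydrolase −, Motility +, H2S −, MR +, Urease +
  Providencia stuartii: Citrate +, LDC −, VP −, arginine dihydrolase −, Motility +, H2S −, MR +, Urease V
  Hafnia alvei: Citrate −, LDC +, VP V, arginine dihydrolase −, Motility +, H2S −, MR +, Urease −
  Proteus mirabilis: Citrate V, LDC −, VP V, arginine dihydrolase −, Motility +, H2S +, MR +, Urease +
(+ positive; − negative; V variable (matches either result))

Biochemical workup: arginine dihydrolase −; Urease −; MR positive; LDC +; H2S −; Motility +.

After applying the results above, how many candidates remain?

H2S −: excludes Edwardsiella tarda, Citrobacter freundii, Proteus mirabilis — 10 left.
Motility +: excludes Shigella sonnei, Klebsiella pneumoniae — 8 left.
Urease −: excludes Morganella morganii, Providencia rettgeri — 6 left.
MR +: excludes Klebsiella aerogenes — 5 left.
arginine dihydrolase −: all 5 remaining candidates are consistent.
LDC +: excludes Citrobacter koseri, Providencia stuartii — 3 left.
Still consistent: Escherichia coli, Hafnia alvei, Serratia marcescens.

3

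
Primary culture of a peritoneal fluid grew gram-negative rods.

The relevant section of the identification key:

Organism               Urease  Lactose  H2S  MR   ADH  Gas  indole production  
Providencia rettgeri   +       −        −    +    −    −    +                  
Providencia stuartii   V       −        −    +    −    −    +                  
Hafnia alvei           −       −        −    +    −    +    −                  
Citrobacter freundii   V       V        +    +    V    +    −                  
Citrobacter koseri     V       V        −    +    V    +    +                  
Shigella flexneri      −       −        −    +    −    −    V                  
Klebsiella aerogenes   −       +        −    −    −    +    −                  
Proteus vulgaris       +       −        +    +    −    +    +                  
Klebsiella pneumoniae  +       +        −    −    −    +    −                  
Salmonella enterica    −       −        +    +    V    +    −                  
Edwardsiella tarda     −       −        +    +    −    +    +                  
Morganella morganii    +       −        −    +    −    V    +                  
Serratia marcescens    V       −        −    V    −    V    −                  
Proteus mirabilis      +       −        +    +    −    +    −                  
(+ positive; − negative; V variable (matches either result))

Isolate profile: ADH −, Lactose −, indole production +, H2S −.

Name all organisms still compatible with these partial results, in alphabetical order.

Citrobacter koseri, Morganella morganii, Providencia rettgeri, Providencia stuartii, Shigella flexneri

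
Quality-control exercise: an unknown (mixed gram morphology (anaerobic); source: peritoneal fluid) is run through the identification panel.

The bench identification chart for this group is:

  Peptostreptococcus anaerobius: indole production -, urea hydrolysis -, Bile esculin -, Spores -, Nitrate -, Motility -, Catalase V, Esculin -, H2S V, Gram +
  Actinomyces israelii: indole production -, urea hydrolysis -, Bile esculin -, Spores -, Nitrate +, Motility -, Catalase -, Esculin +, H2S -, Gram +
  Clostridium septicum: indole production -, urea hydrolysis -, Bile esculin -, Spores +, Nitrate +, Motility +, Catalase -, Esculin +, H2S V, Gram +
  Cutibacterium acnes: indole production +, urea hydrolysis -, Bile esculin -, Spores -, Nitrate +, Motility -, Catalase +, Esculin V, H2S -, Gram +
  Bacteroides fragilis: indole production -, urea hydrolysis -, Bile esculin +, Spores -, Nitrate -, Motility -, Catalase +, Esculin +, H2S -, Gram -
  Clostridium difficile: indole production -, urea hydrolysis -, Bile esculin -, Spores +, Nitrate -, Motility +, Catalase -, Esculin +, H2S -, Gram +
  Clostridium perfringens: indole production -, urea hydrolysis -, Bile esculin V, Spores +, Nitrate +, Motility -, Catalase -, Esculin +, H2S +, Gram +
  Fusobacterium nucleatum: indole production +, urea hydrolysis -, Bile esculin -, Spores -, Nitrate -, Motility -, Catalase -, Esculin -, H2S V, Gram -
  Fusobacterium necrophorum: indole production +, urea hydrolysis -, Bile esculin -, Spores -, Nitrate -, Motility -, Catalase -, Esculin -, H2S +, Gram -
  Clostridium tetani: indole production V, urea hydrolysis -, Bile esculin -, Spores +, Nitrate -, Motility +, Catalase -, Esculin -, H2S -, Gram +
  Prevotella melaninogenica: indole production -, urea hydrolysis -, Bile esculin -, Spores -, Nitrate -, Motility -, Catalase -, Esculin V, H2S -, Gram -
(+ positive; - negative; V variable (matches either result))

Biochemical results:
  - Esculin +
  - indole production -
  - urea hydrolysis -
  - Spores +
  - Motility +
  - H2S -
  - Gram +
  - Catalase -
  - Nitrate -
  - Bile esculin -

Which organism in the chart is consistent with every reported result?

Clostridium difficile

Nitrate -: excludes Actinomyces israelii, Clostridium septicum, Cutibacterium acnes, Clostridium perfringens — 7 left.
Bile esculin -: excludes Bacteroides fragilis — 6 left.
Esculin +: excludes Peptostreptococcus anaerobius, Fusobacterium nucleatum, Fusobacterium necrophorum, Clostridium tetani — 2 left.
H2S -: all 2 remaining candidates are consistent.
urea hydrolysis -: all 2 remaining candidates are consistent.
indole production -: all 2 remaining candidates are consistent.
Catalase -: all 2 remaining candidates are consistent.
Spores +: excludes Prevotella melaninogenica — 1 left.
Motility +: the one remaining candidate is consistent.
Gram +: the one remaining candidate is consistent.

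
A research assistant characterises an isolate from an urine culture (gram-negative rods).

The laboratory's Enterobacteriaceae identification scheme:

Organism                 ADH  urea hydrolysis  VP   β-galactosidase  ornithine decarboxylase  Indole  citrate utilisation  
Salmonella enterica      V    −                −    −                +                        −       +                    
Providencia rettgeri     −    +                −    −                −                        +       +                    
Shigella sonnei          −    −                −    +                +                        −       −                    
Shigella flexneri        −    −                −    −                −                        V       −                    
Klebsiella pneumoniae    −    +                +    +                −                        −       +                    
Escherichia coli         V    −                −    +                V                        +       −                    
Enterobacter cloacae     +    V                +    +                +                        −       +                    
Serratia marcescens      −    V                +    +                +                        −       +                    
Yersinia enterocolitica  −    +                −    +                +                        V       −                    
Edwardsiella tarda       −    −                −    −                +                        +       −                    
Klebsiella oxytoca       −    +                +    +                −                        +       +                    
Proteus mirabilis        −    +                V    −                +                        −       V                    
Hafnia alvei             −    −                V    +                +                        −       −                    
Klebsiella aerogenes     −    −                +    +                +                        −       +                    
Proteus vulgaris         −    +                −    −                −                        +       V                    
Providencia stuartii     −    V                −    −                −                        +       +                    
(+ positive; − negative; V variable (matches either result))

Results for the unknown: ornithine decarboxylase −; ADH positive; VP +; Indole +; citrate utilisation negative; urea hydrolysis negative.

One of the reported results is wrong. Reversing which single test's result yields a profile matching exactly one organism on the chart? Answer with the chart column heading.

As reported, no row in the chart matches all 6 reactions.
Reversing urea hydrolysis → still no organism matches.
Reversing ADH → still no organism matches.
Reversing VP (to −) → unique match: Escherichia coli.
Reversing ornithine decarboxylase → still no organism matches.
Reversing citrate utilisation → still no organism matches.
Reversing Indole → still no organism matches.

VP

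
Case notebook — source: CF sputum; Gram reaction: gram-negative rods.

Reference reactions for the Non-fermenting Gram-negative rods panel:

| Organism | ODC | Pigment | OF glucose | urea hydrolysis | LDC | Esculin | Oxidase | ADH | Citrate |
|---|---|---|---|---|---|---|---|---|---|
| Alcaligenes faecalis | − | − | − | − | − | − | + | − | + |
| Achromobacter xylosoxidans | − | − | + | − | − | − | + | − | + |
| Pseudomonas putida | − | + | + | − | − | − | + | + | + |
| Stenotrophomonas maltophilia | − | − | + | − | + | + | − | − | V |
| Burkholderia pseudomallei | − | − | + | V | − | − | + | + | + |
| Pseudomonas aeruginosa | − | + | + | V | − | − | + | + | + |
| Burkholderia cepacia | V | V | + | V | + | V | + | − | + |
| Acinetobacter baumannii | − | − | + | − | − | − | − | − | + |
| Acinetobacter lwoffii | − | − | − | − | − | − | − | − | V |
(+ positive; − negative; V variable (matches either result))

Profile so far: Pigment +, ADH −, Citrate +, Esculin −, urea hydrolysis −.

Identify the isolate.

Burkholderia cepacia

urea hydrolysis −: all 9 remaining candidates are consistent.
ADH −: excludes Pseudomonas putida, Burkholderia pseudomallei, Pseudomonas aeruginosa — 6 left.
Esculin −: excludes Stenotrophomonas maltophilia — 5 left.
Citrate +: all 5 remaining candidates are consistent.
Pigment +: excludes Alcaligenes faecalis, Achromobacter xylosoxidans, Acinetobacter baumannii, Acinetobacter lwoffii — 1 left.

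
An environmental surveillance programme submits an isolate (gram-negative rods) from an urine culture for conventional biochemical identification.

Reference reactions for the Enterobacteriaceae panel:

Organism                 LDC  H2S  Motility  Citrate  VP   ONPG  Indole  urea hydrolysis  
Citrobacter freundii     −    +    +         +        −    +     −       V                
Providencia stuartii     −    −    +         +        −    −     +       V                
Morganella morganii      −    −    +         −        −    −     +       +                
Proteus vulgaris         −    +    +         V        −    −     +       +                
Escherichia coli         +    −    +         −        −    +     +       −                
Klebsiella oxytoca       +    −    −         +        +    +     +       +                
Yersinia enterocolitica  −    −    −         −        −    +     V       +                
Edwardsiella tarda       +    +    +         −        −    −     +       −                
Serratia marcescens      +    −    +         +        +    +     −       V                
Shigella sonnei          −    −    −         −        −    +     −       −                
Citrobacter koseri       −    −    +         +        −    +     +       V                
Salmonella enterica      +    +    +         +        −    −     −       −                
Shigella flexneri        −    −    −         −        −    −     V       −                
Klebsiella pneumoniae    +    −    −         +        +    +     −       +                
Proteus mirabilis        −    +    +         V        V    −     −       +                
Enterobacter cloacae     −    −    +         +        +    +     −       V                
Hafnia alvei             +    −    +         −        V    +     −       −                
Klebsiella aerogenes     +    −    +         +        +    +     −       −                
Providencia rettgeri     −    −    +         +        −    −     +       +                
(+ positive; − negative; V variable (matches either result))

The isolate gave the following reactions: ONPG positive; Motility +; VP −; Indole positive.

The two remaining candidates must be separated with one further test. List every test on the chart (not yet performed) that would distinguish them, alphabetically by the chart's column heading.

Citrate, LDC

Indole +: excludes 9 organisms — 10 left.
Motility +: excludes Klebsiella oxytoca, Yersinia enterocolitica, Shigella flexneri — 7 left.
VP −: all 7 remaining candidates are consistent.
ONPG +: excludes 5 organisms — 2 left.
Two candidates remain: Citrobacter koseri and Escherichia coli.
  LDC: Citrobacter koseri −, Escherichia coli + — discriminates.
  H2S: − vs − — same for both, does not separate.
  Citrate: Citrobacter koseri +, Escherichia coli − — discriminates.
  urea hydrolysis: V vs − — variable for at least one, does not separate.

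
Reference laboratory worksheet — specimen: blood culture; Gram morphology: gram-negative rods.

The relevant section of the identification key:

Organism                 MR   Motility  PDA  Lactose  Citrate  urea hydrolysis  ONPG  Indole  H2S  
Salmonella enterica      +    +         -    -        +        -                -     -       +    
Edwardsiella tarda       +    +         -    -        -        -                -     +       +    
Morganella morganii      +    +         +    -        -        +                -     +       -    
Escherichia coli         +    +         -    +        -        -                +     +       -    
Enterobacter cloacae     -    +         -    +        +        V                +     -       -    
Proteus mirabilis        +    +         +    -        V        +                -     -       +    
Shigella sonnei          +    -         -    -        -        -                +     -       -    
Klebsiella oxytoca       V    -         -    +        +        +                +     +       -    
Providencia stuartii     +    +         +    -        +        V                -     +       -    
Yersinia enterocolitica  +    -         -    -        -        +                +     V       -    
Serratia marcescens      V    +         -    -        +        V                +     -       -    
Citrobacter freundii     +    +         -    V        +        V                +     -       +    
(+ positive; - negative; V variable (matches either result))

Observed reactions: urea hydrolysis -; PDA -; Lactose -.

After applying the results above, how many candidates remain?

5

PDA -: excludes Morganella morganii, Proteus mirabilis, Providencia stuartii — 9 left.
urea hydrolysis -: excludes Klebsiella oxytoca, Yersinia enterocolitica — 7 left.
Lactose -: excludes Escherichia coli, Enterobacter cloacae — 5 left.
Still consistent: Citrobacter freundii, Edwardsiella tarda, Salmonella enterica, Serratia marcescens, Shigella sonnei.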